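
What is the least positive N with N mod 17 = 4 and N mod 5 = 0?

55

Since 5·7 ≡ 1 (mod 17), take x = 0 + 5·((4−0)·7 mod 17) = 0 + 5·11 = 55.
Check: 55 mod 17 = 4, 55 mod 5 = 0.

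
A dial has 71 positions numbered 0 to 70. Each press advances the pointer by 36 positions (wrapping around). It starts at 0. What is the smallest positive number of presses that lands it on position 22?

The inverse of 36 mod 71 is 2 (since 36·2 = 72 ≡ 1).
Multiplying both sides by 2: x ≡ 2·22 = 44 ≡ 44 (mod 71).

44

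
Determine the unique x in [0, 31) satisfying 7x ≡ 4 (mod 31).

7⁻¹ ≡ 9 (mod 31) because 7·9 = 63 = 2·31 + 1.
So x ≡ 9·4 = 36 ≡ 5 (mod 31).

5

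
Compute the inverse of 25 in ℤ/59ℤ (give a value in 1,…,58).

59 = 2·25 + 9
25 = 2·9 + 7
9 = 1·7 + 2
7 = 3·2 + 1
2 = 2·1 + 0
Back-substituting gives 25·26 ≡ 1 (mod 59).

26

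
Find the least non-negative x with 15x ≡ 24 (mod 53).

44

The inverse of 15 mod 53 is 46 (since 15·46 = 690 ≡ 1).
Multiplying both sides by 46: x ≡ 46·24 = 1104 ≡ 44 (mod 53).
Check: 15·44 = 660 = 12·53 + 24.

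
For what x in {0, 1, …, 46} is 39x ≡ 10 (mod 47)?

The inverse of 39 mod 47 is 41 (since 39·41 = 1599 ≡ 1).
So x ≡ 41·10 = 410 ≡ 34 (mod 47).

34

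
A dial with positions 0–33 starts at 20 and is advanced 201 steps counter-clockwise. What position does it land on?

201 = 5·34 + 31, so 201 mod 34 = 31.
(20 − 31) mod 34 = 23.

23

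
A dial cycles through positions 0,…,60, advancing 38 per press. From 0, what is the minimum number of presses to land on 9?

50

The inverse of 38 mod 61 is 53 (since 38·53 = 2014 ≡ 1).
So x ≡ 53·9 = 477 ≡ 50 (mod 61).
Check: 38·50 = 1900 = 31·61 + 9.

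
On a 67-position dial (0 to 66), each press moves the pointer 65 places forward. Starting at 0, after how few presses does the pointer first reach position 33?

17

The inverse of 65 mod 67 is 33 (since 65·33 = 2145 ≡ 1).
Multiplying both sides by 33: x ≡ 33·33 = 1089 ≡ 17 (mod 67).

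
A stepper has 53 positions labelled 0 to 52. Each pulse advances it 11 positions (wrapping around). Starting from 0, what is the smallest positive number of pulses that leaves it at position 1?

53 = 4·11 + 9
11 = 1·9 + 2
9 = 4·2 + 1
2 = 2·1 + 0
Back-substituting gives 11·29 ≡ 1 (mod 53).

29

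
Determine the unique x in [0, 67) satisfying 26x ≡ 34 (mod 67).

The inverse of 26 mod 67 is 49 (since 26·49 = 1274 ≡ 1).
So x ≡ 49·34 = 1666 ≡ 58 (mod 67).
Check: 26·58 = 1508 = 22·67 + 34.

58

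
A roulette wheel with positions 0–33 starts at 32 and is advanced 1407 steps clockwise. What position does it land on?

11

1407 mod 34 = 13 (since 41·34 = 1394).
(32 + 13) mod 34 = 11.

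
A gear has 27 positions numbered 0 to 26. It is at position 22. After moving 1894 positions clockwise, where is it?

26

Dividing 1894 by 27 gives quotient 70 and remainder 4.
(22 + 4) mod 27 = 26.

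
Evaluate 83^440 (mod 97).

81

By repeated squaring mod 97: 83^1≡83, 83^2≡2, 83^4≡4, 83^8≡16, 83^16≡62, 83^32≡61, 83^64≡35, 83^128≡61, 83^256≡35.
Since 440 = 8 + 16 + 32 + 128 + 256 in binary, 83^440 ≡ 16·62·61·61·35 ≡ 81 (mod 97).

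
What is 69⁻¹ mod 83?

77

83 = 1·69 + 14
69 = 4·14 + 13
14 = 1·13 + 1
13 = 13·1 + 0
Back-substituting gives 69·77 ≡ 1 (mod 83).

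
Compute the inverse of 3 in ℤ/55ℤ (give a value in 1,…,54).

37

55 = 18·3 + 1
3 = 3·1 + 0
Back-substituting gives 3·37 ≡ 1 (mod 55).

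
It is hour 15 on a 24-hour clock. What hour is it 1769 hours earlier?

1769 mod 24 = 17 (since 73·24 = 1752).
(15 − 17) mod 24 = 22.

22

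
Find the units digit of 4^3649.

Powers of 4 mod 10 repeat with period 2: 4, 6.
3649 mod 2 = 1, so the last digit matches 4^1 = 4.

4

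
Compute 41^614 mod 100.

61

By repeated squaring mod 100: 41^1≡41, 41^2≡81, 41^4≡61, 41^8≡21, 41^16≡41, 41^32≡81, 41^64≡61, 41^128≡21, 41^256≡41, 41^512≡81.
614 = 2 + 4 + 32 + 64 + 512, so 41^614 ≡ 81·61·81·61·81 ≡ 61 (mod 100).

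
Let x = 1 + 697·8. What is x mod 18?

15

697·8 = 5576.
5576 − 309·18 = 14, so 5576 ≡ 14 (mod 18).
(1 + 14) mod 18 = 15.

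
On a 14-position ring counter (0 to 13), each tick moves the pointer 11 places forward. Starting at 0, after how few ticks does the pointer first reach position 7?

The inverse of 11 mod 14 is 9 (since 11·9 = 99 ≡ 1).
Multiplying both sides by 9: x ≡ 9·7 = 63 ≡ 7 (mod 14).

7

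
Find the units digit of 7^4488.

1

The units digit of 7^n cycles with period 4: 7, 9, 3, 1, …
4488 mod 4 = 0, so the last digit matches 7^4 = 1.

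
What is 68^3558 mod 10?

The units digit of 68^n cycles with period 4: 8, 4, 2, 6, …
3558 leaves remainder 2 on division by 4, so 68^3558 ends in 4.

4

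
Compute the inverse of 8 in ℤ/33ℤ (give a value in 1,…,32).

8·29 = 232 = 7·33 + 1, so 8⁻¹ ≡ 29 (mod 33).

29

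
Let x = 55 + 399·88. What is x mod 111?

399·88 = 35112.
Dividing 35112 by 111 gives quotient 316 and remainder 36.
(55 + 36) mod 111 = 91.

91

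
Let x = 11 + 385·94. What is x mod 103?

48

385·94 = 36190.
Dividing 36190 by 103 gives quotient 351 and remainder 37.
(11 + 37) mod 103 = 48.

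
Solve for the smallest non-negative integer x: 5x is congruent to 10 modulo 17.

5⁻¹ ≡ 7 (mod 17) because 5·7 = 35 = 2·17 + 1.
So x ≡ 7·10 = 70 ≡ 2 (mod 17).

2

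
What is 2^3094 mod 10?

Powers of 2 mod 10 repeat with period 4: 2, 4, 8, 6.
3094 leaves remainder 2 on division by 4, so 2^3094 ends in 4.

4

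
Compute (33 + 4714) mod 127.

4714 = 37·127 + 15, so 4714 mod 127 = 15.
(33 + 15) mod 127 = 48.

48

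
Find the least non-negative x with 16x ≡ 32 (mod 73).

2

16⁻¹ ≡ 32 (mod 73) because 16·32 = 512 = 7·73 + 1.
So x ≡ 32·32 = 1024 ≡ 2 (mod 73).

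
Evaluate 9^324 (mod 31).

By repeated squaring mod 31: 9^1≡9, 9^2≡19, 9^4≡20, 9^8≡28, 9^16≡9, 9^32≡19, 9^64≡20, 9^128≡28, 9^256≡9.
Since 324 = 4 + 64 + 256 in binary, 9^324 ≡ 20·20·9 ≡ 4 (mod 31).

4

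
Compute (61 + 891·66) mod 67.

891·66 = 58806.
Dividing 58806 by 67 gives quotient 877 and remainder 47.
(61 + 47) mod 67 = 41.

41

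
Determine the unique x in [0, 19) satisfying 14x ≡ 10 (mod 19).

14⁻¹ ≡ 15 (mod 19) because 14·15 = 210 = 11·19 + 1.
Multiplying both sides by 15: x ≡ 15·10 = 150 ≡ 17 (mod 19).

17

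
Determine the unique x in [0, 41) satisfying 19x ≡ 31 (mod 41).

19⁻¹ ≡ 13 (mod 41) because 19·13 = 247 = 6·41 + 1.
Multiplying both sides by 13: x ≡ 13·31 = 403 ≡ 34 (mod 41).

34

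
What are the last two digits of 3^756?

21

Square-and-reduce mod 100: 3^1≡3, 3^2≡9, 3^4≡81, 3^8≡61, 3^16≡21, 3^32≡41, 3^64≡81, 3^128≡61, 3^256≡21, 3^512≡41.
756 = 4 + 16 + 32 + 64 + 128 + 512, so 3^756 ≡ 81·21·41·81·61·41 ≡ 21 (mod 100).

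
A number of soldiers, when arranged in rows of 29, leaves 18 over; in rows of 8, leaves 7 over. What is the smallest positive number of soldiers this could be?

x ≡ 7 (mod 8) gives x ∈ {7, 15, 23, 31, 39, 47}.
The first of these with x mod 29 = 18 is 47.

47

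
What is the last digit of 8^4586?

4

Powers of 8 mod 10 repeat with period 4: 8, 4, 2, 6.
4586 leaves remainder 2 on division by 4, so 8^4586 ends in 4.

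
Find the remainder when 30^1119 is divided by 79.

By repeated squaring mod 79: 30^1≡30, 30^2≡31, 30^4≡13, 30^8≡11, 30^16≡42, 30^32≡26, 30^64≡44, 30^128≡40, 30^256≡20, 30^512≡5, 30^1024≡25.
1119 = 1 + 2 + 4 + 8 + 16 + 64 + 1024, so 30^1119 ≡ 30·31·13·11·42·44·25 ≡ 58 (mod 79).

58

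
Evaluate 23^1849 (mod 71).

23

Square-and-reduce mod 71: 23^1≡23, 23^2≡32, 23^4≡30, 23^8≡48, 23^16≡32, 23^32≡30, 23^64≡48, 23^128≡32, 23^256≡30, 23^512≡48, 23^1024≡32.
1849 = 1 + 8 + 16 + 32 + 256 + 512 + 1024, so 23^1849 ≡ 23·48·32·30·30·48·32 ≡ 23 (mod 71).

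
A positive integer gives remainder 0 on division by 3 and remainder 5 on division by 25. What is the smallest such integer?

30

x ≡ 0 (mod 3) gives x ∈ {0, 3, 6, 9, 12, 15, 18, 21, …}.
The first of these with x mod 25 = 5 is 30.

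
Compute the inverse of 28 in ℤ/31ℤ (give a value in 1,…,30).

31 = 1·28 + 3
28 = 9·3 + 1
3 = 3·1 + 0
Back-substituting gives 28·10 ≡ 1 (mod 31).

10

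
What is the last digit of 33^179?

7

Powers of 3 mod 10 repeat with period 4: 3, 9, 7, 1.
179 leaves remainder 3 on division by 4, so 33^179 ends in 7.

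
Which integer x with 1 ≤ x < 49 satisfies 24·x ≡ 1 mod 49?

47

24·47 = 1128 = 23·49 + 1, so 24⁻¹ ≡ 47 (mod 49).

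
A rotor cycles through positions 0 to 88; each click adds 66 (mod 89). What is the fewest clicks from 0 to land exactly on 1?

89 = 1·66 + 23
66 = 2·23 + 20
23 = 1·20 + 3
20 = 6·3 + 2
3 = 1·2 + 1
2 = 2·1 + 0
Back-substituting gives 66·58 ≡ 1 (mod 89).

58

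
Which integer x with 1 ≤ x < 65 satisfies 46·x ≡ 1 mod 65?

41

46·41 = 1886 = 29·65 + 1, so 46⁻¹ ≡ 41 (mod 65).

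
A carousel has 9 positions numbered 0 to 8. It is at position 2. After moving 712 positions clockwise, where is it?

Dividing 712 by 9 gives quotient 79 and remainder 1.
(2 + 1) mod 9 = 3.

3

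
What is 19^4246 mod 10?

1

Powers of 9 mod 10 repeat with period 2: 9, 1.
4246 mod 2 = 0, so the last digit matches 9^2 = 1.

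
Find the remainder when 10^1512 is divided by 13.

1

Square-and-reduce mod 13: 10^1≡10, 10^2≡9, 10^4≡3, 10^8≡9, 10^16≡3, 10^32≡9, 10^64≡3, 10^128≡9, 10^256≡3, 10^512≡9, 10^1024≡3.
1512 = 8 + 32 + 64 + 128 + 256 + 1024, so 10^1512 ≡ 9·9·3·9·3·3 ≡ 1 (mod 13).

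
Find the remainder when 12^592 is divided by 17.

1

Square-and-reduce mod 17: 12^1≡12, 12^2≡8, 12^4≡13, 12^8≡16, 12^16≡1, 12^32≡1, 12^64≡1, 12^128≡1, 12^256≡1, 12^512≡1.
592 = 16 + 64 + 512, so 12^592 ≡ 1·1·1 ≡ 1 (mod 17).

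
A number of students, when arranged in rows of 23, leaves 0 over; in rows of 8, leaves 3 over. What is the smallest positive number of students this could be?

115

x ≡ 3 (mod 8) gives x ∈ {3, 11, 19, 27, 35, 43, 51, 59, …}.
The first of these with x mod 23 = 0 is 115.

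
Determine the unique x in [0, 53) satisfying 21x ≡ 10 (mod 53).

The inverse of 21 mod 53 is 48 (since 21·48 = 1008 ≡ 1).
So x ≡ 48·10 = 480 ≡ 3 (mod 53).

3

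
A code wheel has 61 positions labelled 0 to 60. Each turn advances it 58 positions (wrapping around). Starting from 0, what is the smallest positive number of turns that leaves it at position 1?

58·20 = 1160 = 19·61 + 1, so 58⁻¹ ≡ 20 (mod 61).

20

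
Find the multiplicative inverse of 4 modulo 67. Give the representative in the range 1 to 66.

17

4·17 = 68 = 1·67 + 1, so 4⁻¹ ≡ 17 (mod 67).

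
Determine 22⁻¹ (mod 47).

15

22·15 = 330 = 7·47 + 1, so 22⁻¹ ≡ 15 (mod 47).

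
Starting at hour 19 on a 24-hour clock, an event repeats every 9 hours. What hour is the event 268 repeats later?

268·9 = 2412.
2412 = 100·24 + 12, so 2412 mod 24 = 12.
(19 + 12) mod 24 = 7.

7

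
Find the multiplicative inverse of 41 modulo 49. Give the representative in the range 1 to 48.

49 = 1·41 + 8
41 = 5·8 + 1
8 = 8·1 + 0
Back-substituting gives 41·6 ≡ 1 (mod 49).

6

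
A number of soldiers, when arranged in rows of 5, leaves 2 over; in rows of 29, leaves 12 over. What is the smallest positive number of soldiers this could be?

12

x ≡ 2 (mod 5) gives x ∈ {2, 7, 12}.
The first of these with x mod 29 = 12 is 12.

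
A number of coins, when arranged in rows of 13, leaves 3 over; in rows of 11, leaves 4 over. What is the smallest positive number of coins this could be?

81

x ≡ 4 (mod 11) gives x ∈ {4, 15, 26, 37, 48, 59, 70, 81}.
The first of these with x mod 13 = 3 is 81.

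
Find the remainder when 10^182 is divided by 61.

By repeated squaring mod 61: 10^1≡10, 10^2≡39, 10^4≡57, 10^8≡16, 10^16≡12, 10^32≡22, 10^64≡57, 10^128≡16.
182 = 2 + 4 + 16 + 32 + 128, so 10^182 ≡ 39·57·12·22·16 ≡ 39 (mod 61).

39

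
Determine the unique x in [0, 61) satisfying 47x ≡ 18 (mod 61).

The inverse of 47 mod 61 is 13 (since 47·13 = 611 ≡ 1).
Multiplying both sides by 13: x ≡ 13·18 = 234 ≡ 51 (mod 61).
Check: 47·51 = 2397 = 39·61 + 18.

51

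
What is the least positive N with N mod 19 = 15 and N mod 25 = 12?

262

Since 25·16 ≡ 1 (mod 19), take x = 12 + 25·((15−12)·16 mod 19) = 12 + 25·10 = 262.
Check: 262 mod 19 = 15, 262 mod 25 = 12.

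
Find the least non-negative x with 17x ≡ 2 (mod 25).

6

17⁻¹ ≡ 3 (mod 25) because 17·3 = 51 = 2·25 + 1.
Multiplying both sides by 3: x ≡ 3·2 = 6 ≡ 6 (mod 25).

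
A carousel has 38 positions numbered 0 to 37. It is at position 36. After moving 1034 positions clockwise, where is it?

6

1034 − 27·38 = 8, so 1034 ≡ 8 (mod 38).
(36 + 8) mod 38 = 6.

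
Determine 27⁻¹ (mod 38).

27·31 = 837 = 22·38 + 1, so 27⁻¹ ≡ 31 (mod 38).

31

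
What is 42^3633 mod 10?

2

Powers of 2 mod 10 repeat with period 4: 2, 4, 8, 6.
3633 leaves remainder 1 on division by 4, so 42^3633 ends in 2.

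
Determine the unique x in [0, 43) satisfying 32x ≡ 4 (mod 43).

27

32⁻¹ ≡ 39 (mod 43) because 32·39 = 1248 = 29·43 + 1.
So x ≡ 39·4 = 156 ≡ 27 (mod 43).
Check: 32·27 = 864 = 20·43 + 4.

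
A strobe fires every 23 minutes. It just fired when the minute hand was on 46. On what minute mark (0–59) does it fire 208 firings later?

208·23 = 4784.
4784 − 79·60 = 44, so 4784 ≡ 44 (mod 60).
(46 + 44) mod 60 = 30.

30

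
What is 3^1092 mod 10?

Last digits of 3^n: 3, 9, 7, 1 (period 4).
1092 mod 4 = 0, so the last digit matches 3^4 = 1.

1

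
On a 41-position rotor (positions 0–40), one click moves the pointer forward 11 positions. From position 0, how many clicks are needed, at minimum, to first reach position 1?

15

41 = 3·11 + 8
11 = 1·8 + 3
8 = 2·3 + 2
3 = 1·2 + 1
2 = 2·1 + 0
Back-substituting gives 11·15 ≡ 1 (mod 41).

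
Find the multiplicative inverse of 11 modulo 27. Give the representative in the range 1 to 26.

5

27 = 2·11 + 5
11 = 2·5 + 1
5 = 5·1 + 0
Back-substituting gives 11·5 ≡ 1 (mod 27).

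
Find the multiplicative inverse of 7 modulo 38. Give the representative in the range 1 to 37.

11

7·11 = 77 = 2·38 + 1, so 7⁻¹ ≡ 11 (mod 38).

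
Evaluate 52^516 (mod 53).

1

By repeated squaring mod 53: 52^1≡52, 52^2≡1, 52^4≡1, 52^8≡1, 52^16≡1, 52^32≡1, 52^64≡1, 52^128≡1, 52^256≡1, 52^512≡1.
516 = 4 + 512, so 52^516 ≡ 1·1 ≡ 1 (mod 53).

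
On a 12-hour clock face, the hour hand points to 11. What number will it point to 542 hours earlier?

Dividing 542 by 12 gives quotient 45 and remainder 2.
11 − 2 → 9 on a 12-hour dial.

9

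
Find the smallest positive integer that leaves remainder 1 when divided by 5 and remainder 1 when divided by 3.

1

x ≡ 1 (mod 3) gives x ∈ {1}.
The first of these with x mod 5 = 1 is 1.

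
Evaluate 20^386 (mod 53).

Square-and-reduce mod 53: 20^1≡20, 20^2≡29, 20^4≡46, 20^8≡49, 20^16≡16, 20^32≡44, 20^64≡28, 20^128≡42, 20^256≡15.
386 = 2 + 128 + 256, so 20^386 ≡ 29·42·15 ≡ 38 (mod 53).

38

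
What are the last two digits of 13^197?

Successive squares of 13 mod 100: 13^1≡13, 13^2≡69, 13^4≡61, 13^8≡21, 13^16≡41, 13^32≡81, 13^64≡61, 13^128≡21.
197 = 1 + 4 + 64 + 128, so 13^197 ≡ 13·61·61·21 ≡ 33 (mod 100).

33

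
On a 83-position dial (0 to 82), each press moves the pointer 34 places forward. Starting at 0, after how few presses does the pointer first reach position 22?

The inverse of 34 mod 83 is 22 (since 34·22 = 748 ≡ 1).
So x ≡ 22·22 = 484 ≡ 69 (mod 83).

69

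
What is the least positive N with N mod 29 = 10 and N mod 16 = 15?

x ≡ 15 (mod 16) gives x ∈ {15, 31, 47, 63, 79, 95, 111, 127, …}.
The first of these with x mod 29 = 10 is 271.

271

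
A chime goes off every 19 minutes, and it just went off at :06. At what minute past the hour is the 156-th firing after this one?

156·19 = 2964.
2964 = 49·60 + 24, so 2964 mod 60 = 24.
(6 + 24) mod 60 = 30.

30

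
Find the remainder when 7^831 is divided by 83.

64

Square-and-reduce mod 83: 7^1≡7, 7^2≡49, 7^4≡77, 7^8≡36, 7^16≡51, 7^32≡28, 7^64≡37, 7^128≡41, 7^256≡21, 7^512≡26.
831 = 1 + 2 + 4 + 8 + 16 + 32 + 256 + 512, so 7^831 ≡ 7·49·77·36·51·28·21·26 ≡ 64 (mod 83).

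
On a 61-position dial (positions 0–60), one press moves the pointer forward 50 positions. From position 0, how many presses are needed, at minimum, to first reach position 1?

61 = 1·50 + 11
50 = 4·11 + 6
11 = 1·6 + 5
6 = 1·5 + 1
5 = 5·1 + 0
Back-substituting gives 50·11 ≡ 1 (mod 61).

11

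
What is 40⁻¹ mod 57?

10

40·10 = 400 = 7·57 + 1, so 40⁻¹ ≡ 10 (mod 57).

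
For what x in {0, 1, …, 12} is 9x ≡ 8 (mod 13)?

11

The inverse of 9 mod 13 is 3 (since 9·3 = 27 ≡ 1).
Multiplying both sides by 3: x ≡ 3·8 = 24 ≡ 11 (mod 13).
Check: 9·11 = 99 = 7·13 + 8.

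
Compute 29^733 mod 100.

89

Square-and-reduce mod 100: 29^1≡29, 29^2≡41, 29^4≡81, 29^8≡61, 29^16≡21, 29^32≡41, 29^64≡81, 29^128≡61, 29^256≡21, 29^512≡41.
Since 733 = 1 + 4 + 8 + 16 + 64 + 128 + 512 in binary, 29^733 ≡ 29·81·61·21·81·61·41 ≡ 89 (mod 100).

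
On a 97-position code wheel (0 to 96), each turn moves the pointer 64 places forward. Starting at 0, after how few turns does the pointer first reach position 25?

The inverse of 64 mod 97 is 47 (since 64·47 = 3008 ≡ 1).
So x ≡ 47·25 = 1175 ≡ 11 (mod 97).
Check: 64·11 = 704 = 7·97 + 25.

11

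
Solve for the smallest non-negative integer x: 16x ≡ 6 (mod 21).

The inverse of 16 mod 21 is 4 (since 16·4 = 64 ≡ 1).
Multiplying both sides by 4: x ≡ 4·6 = 24 ≡ 3 (mod 21).
Check: 16·3 = 48 = 2·21 + 6.

3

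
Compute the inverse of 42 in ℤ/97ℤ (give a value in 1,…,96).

67

42·67 = 2814 = 29·97 + 1, so 42⁻¹ ≡ 67 (mod 97).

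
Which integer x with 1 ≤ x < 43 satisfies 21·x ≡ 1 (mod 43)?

41

21·41 = 861 = 20·43 + 1, so 21⁻¹ ≡ 41 (mod 43).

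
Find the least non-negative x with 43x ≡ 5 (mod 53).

26

The inverse of 43 mod 53 is 37 (since 43·37 = 1591 ≡ 1).
Multiplying both sides by 37: x ≡ 37·5 = 185 ≡ 26 (mod 53).
Check: 43·26 = 1118 = 21·53 + 5.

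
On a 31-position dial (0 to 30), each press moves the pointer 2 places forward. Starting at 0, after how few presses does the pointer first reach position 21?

26

2⁻¹ ≡ 16 (mod 31) because 2·16 = 32 = 1·31 + 1.
So x ≡ 16·21 = 336 ≡ 26 (mod 31).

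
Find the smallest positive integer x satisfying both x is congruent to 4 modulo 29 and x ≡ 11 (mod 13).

x ≡ 11 (mod 13) gives x ∈ {11, 24, 37, 50, 63, 76, 89, 102, …}.
The first of these with x mod 29 = 4 is 323.

323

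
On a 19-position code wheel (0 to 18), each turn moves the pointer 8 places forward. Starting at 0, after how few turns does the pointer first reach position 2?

The inverse of 8 mod 19 is 12 (since 8·12 = 96 ≡ 1).
Multiplying both sides by 12: x ≡ 12·2 = 24 ≡ 5 (mod 19).
Check: 8·5 = 40 = 2·19 + 2.

5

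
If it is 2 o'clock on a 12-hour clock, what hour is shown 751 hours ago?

751 mod 12 = 7 (since 62·12 = 744).
2 − 7 → 7 on a 12-hour dial.

7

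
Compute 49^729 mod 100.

49

By repeated squaring mod 100: 49^1≡49, 49^2≡1, 49^4≡1, 49^8≡1, 49^16≡1, 49^32≡1, 49^64≡1, 49^128≡1, 49^256≡1, 49^512≡1.
Since 729 = 1 + 8 + 16 + 64 + 128 + 512 in binary, 49^729 ≡ 49·1·1·1·1·1 ≡ 49 (mod 100).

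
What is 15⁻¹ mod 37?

37 = 2·15 + 7
15 = 2·7 + 1
7 = 7·1 + 0
Back-substituting gives 15·5 ≡ 1 (mod 37).

5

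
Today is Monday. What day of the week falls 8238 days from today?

Sunday

8238 = 1176·7 + 6, so 8238 mod 7 = 6.
Monday + 6 days → Sunday.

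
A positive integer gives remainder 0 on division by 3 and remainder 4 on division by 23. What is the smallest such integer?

27

x ≡ 0 (mod 3) gives x ∈ {0, 3, 6, 9, 12, 15, 18, 21, …}.
The first of these with x mod 23 = 4 is 27.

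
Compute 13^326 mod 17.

16

By repeated squaring mod 17: 13^1≡13, 13^2≡16, 13^4≡1, 13^8≡1, 13^16≡1, 13^32≡1, 13^64≡1, 13^128≡1, 13^256≡1.
Since 326 = 2 + 4 + 64 + 256 in binary, 13^326 ≡ 16·1·1·1 ≡ 16 (mod 17).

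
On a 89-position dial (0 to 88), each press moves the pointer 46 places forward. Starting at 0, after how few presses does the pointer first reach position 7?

The inverse of 46 mod 89 is 60 (since 46·60 = 2760 ≡ 1).
So x ≡ 60·7 = 420 ≡ 64 (mod 89).

64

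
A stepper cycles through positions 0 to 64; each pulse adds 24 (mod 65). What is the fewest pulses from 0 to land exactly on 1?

19

24·19 = 456 = 7·65 + 1, so 24⁻¹ ≡ 19 (mod 65).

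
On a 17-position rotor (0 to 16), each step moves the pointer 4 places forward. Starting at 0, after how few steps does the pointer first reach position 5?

14

The inverse of 4 mod 17 is 13 (since 4·13 = 52 ≡ 1).
So x ≡ 13·5 = 65 ≡ 14 (mod 17).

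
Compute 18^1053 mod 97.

Successive squares of 18 mod 97: 18^1≡18, 18^2≡33, 18^4≡22, 18^8≡96, 18^16≡1, 18^32≡1, 18^64≡1, 18^128≡1, 18^256≡1, 18^512≡1, 18^1024≡1.
Since 1053 = 1 + 4 + 8 + 16 + 1024 in binary, 18^1053 ≡ 18·22·96·1·1 ≡ 89 (mod 97).

89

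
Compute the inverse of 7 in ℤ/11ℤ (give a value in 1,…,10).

11 = 1·7 + 4
7 = 1·4 + 3
4 = 1·3 + 1
3 = 3·1 + 0
Back-substituting gives 7·8 ≡ 1 (mod 11).

8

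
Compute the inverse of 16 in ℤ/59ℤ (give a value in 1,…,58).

48

59 = 3·16 + 11
16 = 1·11 + 5
11 = 2·5 + 1
5 = 5·1 + 0
Back-substituting gives 16·48 ≡ 1 (mod 59).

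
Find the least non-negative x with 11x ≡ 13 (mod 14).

5

11⁻¹ ≡ 9 (mod 14) because 11·9 = 99 = 7·14 + 1.
So x ≡ 9·13 = 117 ≡ 5 (mod 14).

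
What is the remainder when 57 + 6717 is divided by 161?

6717 − 41·161 = 116, so 6717 ≡ 116 (mod 161).
(57 + 116) mod 161 = 12.

12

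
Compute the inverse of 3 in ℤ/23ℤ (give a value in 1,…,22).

23 = 7·3 + 2
3 = 1·2 + 1
2 = 2·1 + 0
Back-substituting gives 3·8 ≡ 1 (mod 23).

8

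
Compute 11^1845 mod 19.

Successive squares of 11 mod 19: 11^1≡11, 11^2≡7, 11^4≡11, 11^8≡7, 11^16≡11, 11^32≡7, 11^64≡11, 11^128≡7, 11^256≡11, 11^512≡7, 11^1024≡11.
Since 1845 = 1 + 4 + 16 + 32 + 256 + 512 + 1024 in binary, 11^1845 ≡ 11·11·11·7·11·7·11 ≡ 1 (mod 19).

1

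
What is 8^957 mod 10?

8

Last digits of 8^n: 8, 4, 2, 6 (period 4).
957 mod 4 = 1, so the last digit matches 8^1 = 8.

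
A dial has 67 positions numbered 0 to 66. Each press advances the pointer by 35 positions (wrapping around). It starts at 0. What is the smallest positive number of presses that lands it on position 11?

The inverse of 35 mod 67 is 23 (since 35·23 = 805 ≡ 1).
Multiplying both sides by 23: x ≡ 23·11 = 253 ≡ 52 (mod 67).

52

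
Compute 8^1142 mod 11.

9

Square-and-reduce mod 11: 8^1≡8, 8^2≡9, 8^4≡4, 8^8≡5, 8^16≡3, 8^32≡9, 8^64≡4, 8^128≡5, 8^256≡3, 8^512≡9, 8^1024≡4.
Since 1142 = 2 + 4 + 16 + 32 + 64 + 1024 in binary, 8^1142 ≡ 9·4·3·9·4·4 ≡ 9 (mod 11).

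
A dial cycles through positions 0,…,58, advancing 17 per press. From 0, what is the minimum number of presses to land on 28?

19

17⁻¹ ≡ 7 (mod 59) because 17·7 = 119 = 2·59 + 1.
Multiplying both sides by 7: x ≡ 7·28 = 196 ≡ 19 (mod 59).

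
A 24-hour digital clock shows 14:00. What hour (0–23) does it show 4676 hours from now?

10

4676 − 194·24 = 20, so 4676 ≡ 20 (mod 24).
(14 + 20) mod 24 = 10.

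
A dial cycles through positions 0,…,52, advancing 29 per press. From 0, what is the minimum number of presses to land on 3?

The inverse of 29 mod 53 is 11 (since 29·11 = 319 ≡ 1).
Multiplying both sides by 11: x ≡ 11·3 = 33 ≡ 33 (mod 53).
Check: 29·33 = 957 = 18·53 + 3.

33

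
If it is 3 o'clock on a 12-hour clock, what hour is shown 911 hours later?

2

911 − 75·12 = 11, so 911 ≡ 11 (mod 12).
3 + 11 → 2 on a 12-hour dial.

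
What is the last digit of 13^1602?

Last digits of 3^n: 3, 9, 7, 1 (period 4).
1602 leaves remainder 2 on division by 4, so 13^1602 ends in 9.

9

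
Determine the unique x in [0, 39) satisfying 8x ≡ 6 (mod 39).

30

The inverse of 8 mod 39 is 5 (since 8·5 = 40 ≡ 1).
So x ≡ 5·6 = 30 ≡ 30 (mod 39).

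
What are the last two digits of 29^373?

89

Successive squares of 29 mod 100: 29^1≡29, 29^2≡41, 29^4≡81, 29^8≡61, 29^16≡21, 29^32≡41, 29^64≡81, 29^128≡61, 29^256≡21.
373 = 1 + 4 + 16 + 32 + 64 + 256, so 29^373 ≡ 29·81·21·41·81·21 ≡ 89 (mod 100).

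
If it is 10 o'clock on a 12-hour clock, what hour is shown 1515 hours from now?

Dividing 1515 by 12 gives quotient 126 and remainder 3.
10 + 3 → 1 on a 12-hour dial.

1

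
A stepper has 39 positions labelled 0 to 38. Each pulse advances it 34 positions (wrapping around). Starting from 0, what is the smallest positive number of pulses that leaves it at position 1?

31

39 = 1·34 + 5
34 = 6·5 + 4
5 = 1·4 + 1
4 = 4·1 + 0
Back-substituting gives 34·31 ≡ 1 (mod 39).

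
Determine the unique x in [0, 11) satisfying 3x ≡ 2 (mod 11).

8

3⁻¹ ≡ 4 (mod 11) because 3·4 = 12 = 1·11 + 1.
So x ≡ 4·2 = 8 ≡ 8 (mod 11).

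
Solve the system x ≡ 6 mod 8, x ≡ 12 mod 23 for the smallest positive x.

150

x ≡ 6 (mod 8) gives x ∈ {6, 14, 22, 30, 38, 46, 54, 62, …}.
The first of these with x mod 23 = 12 is 150.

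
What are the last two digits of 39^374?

Successive squares of 39 mod 100: 39^1≡39, 39^2≡21, 39^4≡41, 39^8≡81, 39^16≡61, 39^32≡21, 39^64≡41, 39^128≡81, 39^256≡61.
Since 374 = 2 + 4 + 16 + 32 + 64 + 256 in binary, 39^374 ≡ 21·41·61·21·41·61 ≡ 41 (mod 100).

41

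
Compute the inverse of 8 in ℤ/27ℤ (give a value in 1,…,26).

8·17 = 136 = 5·27 + 1, so 8⁻¹ ≡ 17 (mod 27).

17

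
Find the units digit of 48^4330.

4

The units digit of 48^n cycles with period 4: 8, 4, 2, 6, …
4330 leaves remainder 2 on division by 4, so 48^4330 ends in 4.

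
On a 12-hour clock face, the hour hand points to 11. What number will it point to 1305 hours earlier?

1305 − 108·12 = 9, so 1305 ≡ 9 (mod 12).
11 − 9 → 2 on a 12-hour dial.

2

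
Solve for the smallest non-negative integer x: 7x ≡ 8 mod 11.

The inverse of 7 mod 11 is 8 (since 7·8 = 56 ≡ 1).
So x ≡ 8·8 = 64 ≡ 9 (mod 11).
Check: 7·9 = 63 = 5·11 + 8.

9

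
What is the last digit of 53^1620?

The units digit of 53^n cycles with period 4: 3, 9, 7, 1, …
1620 leaves remainder 0 on division by 4, so 53^1620 ends in 1.

1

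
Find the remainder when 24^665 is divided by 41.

27

By repeated squaring mod 41: 24^1≡24, 24^2≡2, 24^4≡4, 24^8≡16, 24^16≡10, 24^32≡18, 24^64≡37, 24^128≡16, 24^256≡10, 24^512≡18.
Since 665 = 1 + 8 + 16 + 128 + 512 in binary, 24^665 ≡ 24·16·10·16·18 ≡ 27 (mod 41).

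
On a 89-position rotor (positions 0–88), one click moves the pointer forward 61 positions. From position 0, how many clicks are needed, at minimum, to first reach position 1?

54

61·54 = 3294 = 37·89 + 1, so 61⁻¹ ≡ 54 (mod 89).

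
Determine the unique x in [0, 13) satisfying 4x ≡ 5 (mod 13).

11

The inverse of 4 mod 13 is 10 (since 4·10 = 40 ≡ 1).
So x ≡ 10·5 = 50 ≡ 11 (mod 13).
Check: 4·11 = 44 = 3·13 + 5.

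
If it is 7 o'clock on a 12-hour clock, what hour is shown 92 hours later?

92 mod 12 = 8 (since 7·12 = 84).
7 + 8 → 3 on a 12-hour dial.

3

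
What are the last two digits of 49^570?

Square-and-reduce mod 100: 49^1≡49, 49^2≡1, 49^4≡1, 49^8≡1, 49^16≡1, 49^32≡1, 49^64≡1, 49^128≡1, 49^256≡1, 49^512≡1.
570 = 2 + 8 + 16 + 32 + 512, so 49^570 ≡ 1·1·1·1·1 ≡ 1 (mod 100).

01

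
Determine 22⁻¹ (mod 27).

16

27 = 1·22 + 5
22 = 4·5 + 2
5 = 2·2 + 1
2 = 2·1 + 0
Back-substituting gives 22·16 ≡ 1 (mod 27).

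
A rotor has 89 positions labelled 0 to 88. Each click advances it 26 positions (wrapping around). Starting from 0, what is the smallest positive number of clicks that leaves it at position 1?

24

89 = 3·26 + 11
26 = 2·11 + 4
11 = 2·4 + 3
4 = 1·3 + 1
3 = 3·1 + 0
Back-substituting gives 26·24 ≡ 1 (mod 89).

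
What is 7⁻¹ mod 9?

4

9 = 1·7 + 2
7 = 3·2 + 1
2 = 2·1 + 0
Back-substituting gives 7·4 ≡ 1 (mod 9).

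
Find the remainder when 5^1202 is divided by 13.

12

Successive squares of 5 mod 13: 5^1≡5, 5^2≡12, 5^4≡1, 5^8≡1, 5^16≡1, 5^32≡1, 5^64≡1, 5^128≡1, 5^256≡1, 5^512≡1, 5^1024≡1.
Since 1202 = 2 + 16 + 32 + 128 + 1024 in binary, 5^1202 ≡ 12·1·1·1·1 ≡ 12 (mod 13).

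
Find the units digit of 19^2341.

The units digit of 19^n cycles with period 2: 9, 1, …
2341 leaves remainder 1 on division by 2, so 19^2341 ends in 9.

9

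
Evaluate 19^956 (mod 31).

By repeated squaring mod 31: 19^1≡19, 19^2≡20, 19^4≡28, 19^8≡9, 19^16≡19, 19^32≡20, 19^64≡28, 19^128≡9, 19^256≡19, 19^512≡20.
Since 956 = 4 + 8 + 16 + 32 + 128 + 256 + 512 in binary, 19^956 ≡ 28·9·19·20·9·19·20 ≡ 10 (mod 31).

10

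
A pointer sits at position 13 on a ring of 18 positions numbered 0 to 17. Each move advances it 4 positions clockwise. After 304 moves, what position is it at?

5

304·4 = 1216.
Dividing 1216 by 18 gives quotient 67 and remainder 10.
(13 + 10) mod 18 = 5.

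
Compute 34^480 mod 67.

62

Square-and-reduce mod 67: 34^1≡34, 34^2≡17, 34^4≡21, 34^8≡39, 34^16≡47, 34^32≡65, 34^64≡4, 34^128≡16, 34^256≡55.
480 = 32 + 64 + 128 + 256, so 34^480 ≡ 65·4·16·55 ≡ 62 (mod 67).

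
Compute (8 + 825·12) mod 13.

2

825·12 = 9900.
9900 − 761·13 = 7, so 9900 ≡ 7 (mod 13).
(8 + 7) mod 13 = 2.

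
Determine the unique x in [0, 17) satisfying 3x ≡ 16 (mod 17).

3⁻¹ ≡ 6 (mod 17) because 3·6 = 18 = 1·17 + 1.
So x ≡ 6·16 = 96 ≡ 11 (mod 17).
Check: 3·11 = 33 = 1·17 + 16.

11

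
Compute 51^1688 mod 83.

By repeated squaring mod 83: 51^1≡51, 51^2≡28, 51^4≡37, 51^8≡41, 51^16≡21, 51^32≡26, 51^64≡12, 51^128≡61, 51^256≡69, 51^512≡30, 51^1024≡70.
1688 = 8 + 16 + 128 + 512 + 1024, so 51^1688 ≡ 41·21·61·30·70 ≡ 48 (mod 83).

48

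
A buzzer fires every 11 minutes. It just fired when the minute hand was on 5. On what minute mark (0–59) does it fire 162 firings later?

162·11 = 1782.
1782 mod 60 = 42 (since 29·60 = 1740).
(5 + 42) mod 60 = 47.

47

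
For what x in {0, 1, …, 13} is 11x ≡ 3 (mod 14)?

13

The inverse of 11 mod 14 is 9 (since 11·9 = 99 ≡ 1).
Multiplying both sides by 9: x ≡ 9·3 = 27 ≡ 13 (mod 14).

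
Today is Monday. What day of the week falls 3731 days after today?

Monday

3731 mod 7 = 0 (since 533·7 = 3731).
Monday + 0 days → Monday.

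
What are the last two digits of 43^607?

Square-and-reduce mod 100: 43^1≡43, 43^2≡49, 43^4≡1, 43^8≡1, 43^16≡1, 43^32≡1, 43^64≡1, 43^128≡1, 43^256≡1, 43^512≡1.
Since 607 = 1 + 2 + 4 + 8 + 16 + 64 + 512 in binary, 43^607 ≡ 43·49·1·1·1·1·1 ≡ 7 (mod 100).

07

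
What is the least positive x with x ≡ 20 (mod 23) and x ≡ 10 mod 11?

43

x ≡ 10 (mod 11) gives x ∈ {10, 21, 32, 43}.
The first of these with x mod 23 = 20 is 43.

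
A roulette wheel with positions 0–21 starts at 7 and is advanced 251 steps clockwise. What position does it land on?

251 mod 22 = 9 (since 11·22 = 242).
(7 + 9) mod 22 = 16.

16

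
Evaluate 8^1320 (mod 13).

Square-and-reduce mod 13: 8^1≡8, 8^2≡12, 8^4≡1, 8^8≡1, 8^16≡1, 8^32≡1, 8^64≡1, 8^128≡1, 8^256≡1, 8^512≡1, 8^1024≡1.
Since 1320 = 8 + 32 + 256 + 1024 in binary, 8^1320 ≡ 1·1·1·1 ≡ 1 (mod 13).

1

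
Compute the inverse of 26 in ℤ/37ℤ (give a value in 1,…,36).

26·10 = 260 = 7·37 + 1, so 26⁻¹ ≡ 10 (mod 37).

10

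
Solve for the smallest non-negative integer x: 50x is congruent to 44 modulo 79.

23

The inverse of 50 mod 79 is 49 (since 50·49 = 2450 ≡ 1).
Multiplying both sides by 49: x ≡ 49·44 = 2156 ≡ 23 (mod 79).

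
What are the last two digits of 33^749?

53

Square-and-reduce mod 100: 33^1≡33, 33^2≡89, 33^4≡21, 33^8≡41, 33^16≡81, 33^32≡61, 33^64≡21, 33^128≡41, 33^256≡81, 33^512≡61.
Since 749 = 1 + 4 + 8 + 32 + 64 + 128 + 512 in binary, 33^749 ≡ 33·21·41·61·21·41·61 ≡ 53 (mod 100).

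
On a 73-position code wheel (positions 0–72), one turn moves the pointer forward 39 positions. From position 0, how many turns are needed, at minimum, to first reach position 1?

15

39·15 = 585 = 8·73 + 1, so 39⁻¹ ≡ 15 (mod 73).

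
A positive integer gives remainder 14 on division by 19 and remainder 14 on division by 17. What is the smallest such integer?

14

x ≡ 14 (mod 17) gives x ∈ {14}.
The first of these with x mod 19 = 14 is 14.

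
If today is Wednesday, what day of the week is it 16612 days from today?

Thursday

16612 − 2373·7 = 1, so 16612 ≡ 1 (mod 7).
Wednesday + 1 day → Thursday.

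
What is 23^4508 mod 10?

Last digits of 3^n: 3, 9, 7, 1 (period 4).
4508 mod 4 = 0, so the last digit matches 3^4 = 1.

1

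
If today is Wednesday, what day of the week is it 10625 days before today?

10625 mod 7 = 6 (since 1517·7 = 10619).
Wednesday − 6 days → Thursday.

Thursday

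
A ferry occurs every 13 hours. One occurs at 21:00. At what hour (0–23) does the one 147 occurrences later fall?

12

147·13 = 1911.
Dividing 1911 by 24 gives quotient 79 and remainder 15.
(21 + 15) mod 24 = 12.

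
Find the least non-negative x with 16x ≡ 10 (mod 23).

The inverse of 16 mod 23 is 13 (since 16·13 = 208 ≡ 1).
Multiplying both sides by 13: x ≡ 13·10 = 130 ≡ 15 (mod 23).

15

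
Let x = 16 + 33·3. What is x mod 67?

33·3 = 99.
99 mod 67 = 32 (since 1·67 = 67).
(16 + 32) mod 67 = 48.

48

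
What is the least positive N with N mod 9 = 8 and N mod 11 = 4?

26

Since 11·5 ≡ 1 (mod 9), take x = 4 + 11·((8−4)·5 mod 9) = 4 + 11·2 = 26.
Check: 26 mod 9 = 8, 26 mod 11 = 4.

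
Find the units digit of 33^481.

Last digits of 3^n: 3, 9, 7, 1 (period 4).
481 leaves remainder 1 on division by 4, so 33^481 ends in 3.

3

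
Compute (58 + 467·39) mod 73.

21

467·39 = 18213.
18213 = 249·73 + 36, so 18213 mod 73 = 36.
(58 + 36) mod 73 = 21.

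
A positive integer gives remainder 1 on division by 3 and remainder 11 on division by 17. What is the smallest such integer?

x ≡ 1 (mod 3) gives x ∈ {1, 4, 7, 10, 13, 16, 19, 22, …}.
The first of these with x mod 17 = 11 is 28.

28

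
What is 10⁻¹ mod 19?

2

10·2 = 20 = 1·19 + 1, so 10⁻¹ ≡ 2 (mod 19).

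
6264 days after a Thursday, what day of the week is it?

6264 mod 7 = 6 (since 894·7 = 6258).
Thursday + 6 days → Wednesday.

Wednesday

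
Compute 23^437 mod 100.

Square-and-reduce mod 100: 23^1≡23, 23^2≡29, 23^4≡41, 23^8≡81, 23^16≡61, 23^32≡21, 23^64≡41, 23^128≡81, 23^256≡61.
437 = 1 + 4 + 16 + 32 + 128 + 256, so 23^437 ≡ 23·41·61·21·81·61 ≡ 3 (mod 100).

3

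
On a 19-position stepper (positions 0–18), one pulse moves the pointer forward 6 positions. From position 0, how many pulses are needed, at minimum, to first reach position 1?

16

19 = 3·6 + 1
6 = 6·1 + 0
Back-substituting gives 6·16 ≡ 1 (mod 19).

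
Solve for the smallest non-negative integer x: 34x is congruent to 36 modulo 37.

34⁻¹ ≡ 12 (mod 37) because 34·12 = 408 = 11·37 + 1.
Multiplying both sides by 12: x ≡ 12·36 = 432 ≡ 25 (mod 37).

25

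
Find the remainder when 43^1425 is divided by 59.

13

Successive squares of 43 mod 59: 43^1≡43, 43^2≡20, 43^4≡46, 43^8≡51, 43^16≡5, 43^32≡25, 43^64≡35, 43^128≡45, 43^256≡19, 43^512≡7, 43^1024≡49.
Since 1425 = 1 + 16 + 128 + 256 + 1024 in binary, 43^1425 ≡ 43·5·45·19·49 ≡ 13 (mod 59).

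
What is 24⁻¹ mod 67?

67 = 2·24 + 19
24 = 1·19 + 5
19 = 3·5 + 4
5 = 1·4 + 1
4 = 4·1 + 0
Back-substituting gives 24·14 ≡ 1 (mod 67).

14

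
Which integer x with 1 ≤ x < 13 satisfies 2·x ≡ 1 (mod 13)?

7

2·7 = 14 = 1·13 + 1, so 2⁻¹ ≡ 7 (mod 13).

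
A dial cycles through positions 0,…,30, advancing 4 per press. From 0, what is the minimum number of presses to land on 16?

The inverse of 4 mod 31 is 8 (since 4·8 = 32 ≡ 1).
So x ≡ 8·16 = 128 ≡ 4 (mod 31).

4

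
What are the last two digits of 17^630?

49

Successive squares of 17 mod 100: 17^1≡17, 17^2≡89, 17^4≡21, 17^8≡41, 17^16≡81, 17^32≡61, 17^64≡21, 17^128≡41, 17^256≡81, 17^512≡61.
Since 630 = 2 + 4 + 16 + 32 + 64 + 512 in binary, 17^630 ≡ 89·21·81·61·21·61 ≡ 49 (mod 100).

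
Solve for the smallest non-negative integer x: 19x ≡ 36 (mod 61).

The inverse of 19 mod 61 is 45 (since 19·45 = 855 ≡ 1).
Multiplying both sides by 45: x ≡ 45·36 = 1620 ≡ 34 (mod 61).
Check: 19·34 = 646 = 10·61 + 36.

34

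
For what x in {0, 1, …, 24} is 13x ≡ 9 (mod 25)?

18

13⁻¹ ≡ 2 (mod 25) because 13·2 = 26 = 1·25 + 1.
Multiplying both sides by 2: x ≡ 2·9 = 18 ≡ 18 (mod 25).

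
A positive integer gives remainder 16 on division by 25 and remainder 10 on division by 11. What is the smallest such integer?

241

x ≡ 10 (mod 11) gives x ∈ {10, 21, 32, 43, 54, 65, 76, 87, …}.
The first of these with x mod 25 = 16 is 241.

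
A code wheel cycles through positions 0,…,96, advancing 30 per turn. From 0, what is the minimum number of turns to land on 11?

The inverse of 30 mod 97 is 55 (since 30·55 = 1650 ≡ 1).
So x ≡ 55·11 = 605 ≡ 23 (mod 97).

23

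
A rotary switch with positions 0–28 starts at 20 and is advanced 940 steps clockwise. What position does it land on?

3

Dividing 940 by 29 gives quotient 32 and remainder 12.
(20 + 12) mod 29 = 3.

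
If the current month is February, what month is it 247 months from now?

September

247 mod 12 = 7 (since 20·12 = 240).
February + 7 months → September.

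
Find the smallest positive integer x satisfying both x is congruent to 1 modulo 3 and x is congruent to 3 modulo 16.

19

Since 16·1 ≡ 1 (mod 3), take x = 3 + 16·((1−3)·1 mod 3) = 3 + 16·1 = 19.
Check: 19 mod 3 = 1, 19 mod 16 = 3.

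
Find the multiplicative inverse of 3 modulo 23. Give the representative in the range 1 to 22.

23 = 7·3 + 2
3 = 1·2 + 1
2 = 2·1 + 0
Back-substituting gives 3·8 ≡ 1 (mod 23).

8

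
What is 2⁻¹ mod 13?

13 = 6·2 + 1
2 = 2·1 + 0
Back-substituting gives 2·7 ≡ 1 (mod 13).

7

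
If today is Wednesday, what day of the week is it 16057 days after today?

Tuesday

16057 = 2293·7 + 6, so 16057 mod 7 = 6.
Wednesday + 6 days → Tuesday.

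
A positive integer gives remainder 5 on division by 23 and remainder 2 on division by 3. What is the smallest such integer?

x ≡ 2 (mod 3) gives x ∈ {2, 5}.
The first of these with x mod 23 = 5 is 5.

5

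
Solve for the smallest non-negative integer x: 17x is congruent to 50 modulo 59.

55

The inverse of 17 mod 59 is 7 (since 17·7 = 119 ≡ 1).
Multiplying both sides by 7: x ≡ 7·50 = 350 ≡ 55 (mod 59).
Check: 17·55 = 935 = 15·59 + 50.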